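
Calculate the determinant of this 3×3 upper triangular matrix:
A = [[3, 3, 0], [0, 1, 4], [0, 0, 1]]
3

The determinant of a triangular matrix is the product of its diagonal entries (the off-diagonal entries above the diagonal do not affect it).
det(A) = (3) * (1) * (1) = 3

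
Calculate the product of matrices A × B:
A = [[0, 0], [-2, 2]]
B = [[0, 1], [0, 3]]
[[0, 0], [0, 4]]

Matrix multiplication:
C[0][0] = 0×0 + 0×0 = 0
C[0][1] = 0×1 + 0×3 = 0
C[1][0] = -2×0 + 2×0 = 0
C[1][1] = -2×1 + 2×3 = 4
Result: [[0, 0], [0, 4]]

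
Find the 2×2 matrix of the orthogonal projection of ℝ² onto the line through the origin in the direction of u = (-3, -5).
[[9/34, 15/34], [15/34, 25/34]]

The orthogonal projection onto the line spanned by a nonzero vector u = (a, b) has matrix P = (u uᵀ) / (uᵀ u) = (1/(a² + b²)) · [[a², ab], [ab, b²]].
Here u = (-3, -5), so a² + b² = 9 + 25 = 34.
P = (1/34) · [[9, 15], [15, 25]] = [[9/34, 15/34], [15/34, 25/34]].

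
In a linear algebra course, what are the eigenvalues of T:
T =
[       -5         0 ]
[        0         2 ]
λ = -5, 2

Solve det(T - λI) = 0. For a 2×2 matrix the characteristic equation is λ² - (trace)λ + det = 0.
trace(T) = a + d = -5 + 2 = -3.
det(T) = a*d - b*c = (-5)*(2) - (0)*(0) = -10 - 0 = -10.
Characteristic equation: λ² - (-3)λ + (-10) = 0.
Discriminant = (-3)² - 4*(-10) = 9 + 40 = 49.
λ = (-3 ± √49) / 2 = (-3 ± 7) / 2 = -5, 2.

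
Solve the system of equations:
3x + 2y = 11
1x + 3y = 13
x = 1, y = 4

Use elimination (row reduction):
Equation 1: 3x + 2y = 11.
Equation 2: 1x + 3y = 13.
Multiply Eq1 by 1 and Eq2 by 3: 3x + 2y = 11;  3x + 9y = 39.
Subtract: (7)y = 28, so y = 4.
Back-substitute into Eq1: 3x + 2*(4) = 11, so x = 1.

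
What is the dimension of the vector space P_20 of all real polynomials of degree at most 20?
Dimension = 21

A polynomial of degree at most 20 can be written as a₀ + a₁x + a₂x² + … + a_20x^20, with 21 free coefficients a₀, …, a_20.
The set {1, x, x², …, x^20} is a basis: it spans P_20 (every such polynomial is a linear combination of these) and is linearly independent (a polynomial is zero iff all its coefficients are zero).
Therefore dim(P_20) = 20 + 1 = 21.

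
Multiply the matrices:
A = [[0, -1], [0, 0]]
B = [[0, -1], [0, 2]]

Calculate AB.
[[0, -2], [0, 0]]

Each entry (i,j) of AB = sum over k of A[i][k]*B[k][j].
(AB)[0][0] = (0)*(0) + (-1)*(0) = 0
(AB)[0][1] = (0)*(-1) + (-1)*(2) = -2
(AB)[1][0] = (0)*(0) + (0)*(0) = 0
(AB)[1][1] = (0)*(-1) + (0)*(2) = 0
AB = [[0, -2], [0, 0]]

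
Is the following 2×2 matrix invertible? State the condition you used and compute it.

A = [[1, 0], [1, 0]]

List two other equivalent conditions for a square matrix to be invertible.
No, not invertible; det(A) = 0 (two rows are equal, so the rows are linearly dependent). Equivalent conditions (failing for this A): rank(A) < 2; Ax = 0 has non-trivial solutions; 0 is an eigenvalue; the columns are linearly dependent.

To check invertibility, compute det(A).
In this matrix, row 0 and the last row are identical, so one row is a scalar multiple of another and the rows are linearly dependent.
A matrix with linearly dependent rows has det = 0 and is not invertible.
Equivalent failed conditions:
- rank(A) < 2.
- Ax = 0 has non-trivial solutions.
- 0 is an eigenvalue.
- The columns are linearly dependent.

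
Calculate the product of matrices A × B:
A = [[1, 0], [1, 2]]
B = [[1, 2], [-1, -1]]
[[1, 2], [-1, 0]]

Matrix multiplication:
C[0][0] = 1×1 + 0×-1 = 1
C[0][1] = 1×2 + 0×-1 = 2
C[1][0] = 1×1 + 2×-1 = -1
C[1][1] = 1×2 + 2×-1 = 0
Result: [[1, 2], [-1, 0]]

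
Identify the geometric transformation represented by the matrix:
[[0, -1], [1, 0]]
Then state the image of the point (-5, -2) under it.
rotation by 90° counterclockwise; image of (-5, -2) is (2, -5)

This matches the form [[cos θ, -sin θ], [sin θ, cos θ]] of a rotation matrix; reading off cos θ and sin θ gives the angle.
The matrix [[0, -1], [1, 0]] represents: rotation by 90° counterclockwise.
Applying it to (-5, -2): [0·-5 + -1·-2, 1·-5 + 0·-2] = (2, -5).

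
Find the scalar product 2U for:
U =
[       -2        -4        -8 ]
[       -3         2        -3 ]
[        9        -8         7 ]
2U =
[       -4        -8       -16 ]
[       -6         4        -6 ]
[       18       -16        14 ]

Scalar multiplication is elementwise: (2U)[i][j] = 2 * U[i][j].
  (2U)[0][0] = 2 * (-2) = -4
  (2U)[0][1] = 2 * (-4) = -8
  (2U)[0][2] = 2 * (-8) = -16
  (2U)[1][0] = 2 * (-3) = -6
  (2U)[1][1] = 2 * (2) = 4
  (2U)[1][2] = 2 * (-3) = -6
  (2U)[2][0] = 2 * (9) = 18
  (2U)[2][1] = 2 * (-8) = -16
  (2U)[2][2] = 2 * (7) = 14
2U =
[       -4        -8       -16 ]
[       -6         4        -6 ]
[       18       -16        14 ]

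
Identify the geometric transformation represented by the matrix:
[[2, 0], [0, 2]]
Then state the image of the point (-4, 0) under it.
uniform scaling by factor 2; image of (-4, 0) is (-8, 0)

This is a diagonal matrix with equal entries 2, so it scales both axes by the same factor 2.
The matrix [[2, 0], [0, 2]] represents: uniform scaling by factor 2.
Applying it to (-4, 0): [2·-4 + 0·0, 0·-4 + 2·0] = (-8, 0).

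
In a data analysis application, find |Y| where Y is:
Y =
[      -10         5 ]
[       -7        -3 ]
det(Y) = 65

For a 2×2 matrix [[a, b], [c, d]], det = a*d - b*c.
det(Y) = (-10)*(-3) - (5)*(-7) = 30 + 35 = 65.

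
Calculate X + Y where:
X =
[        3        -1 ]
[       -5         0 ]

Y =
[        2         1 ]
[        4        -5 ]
X + Y =
[        5         0 ]
[       -1        -5 ]

Matrix addition is elementwise: (X+Y)[i][j] = X[i][j] + Y[i][j].
  (X+Y)[0][0] = (3) + (2) = 5
  (X+Y)[0][1] = (-1) + (1) = 0
  (X+Y)[1][0] = (-5) + (4) = -1
  (X+Y)[1][1] = (0) + (-5) = -5
X + Y =
[        5         0 ]
[       -1        -5 ]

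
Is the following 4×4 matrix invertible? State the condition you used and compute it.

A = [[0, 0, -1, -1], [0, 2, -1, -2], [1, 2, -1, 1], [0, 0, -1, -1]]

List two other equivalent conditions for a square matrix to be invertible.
No, not invertible; det(A) = 0 (two rows are equal, so the rows are linearly dependent). Equivalent conditions (failing for this A): rank(A) < 4; Ax = 0 has non-trivial solutions; 0 is an eigenvalue; the columns are linearly dependent.

To check invertibility, compute det(A).
In this matrix, row 0 and the last row are identical, so one row is a scalar multiple of another and the rows are linearly dependent.
A matrix with linearly dependent rows has det = 0 and is not invertible.
Equivalent failed conditions:
- rank(A) < 4.
- Ax = 0 has non-trivial solutions.
- 0 is an eigenvalue.
- The columns are linearly dependent.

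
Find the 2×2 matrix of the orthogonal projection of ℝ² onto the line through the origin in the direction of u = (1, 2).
[[1/5, 2/5], [2/5, 4/5]]

The orthogonal projection onto the line spanned by a nonzero vector u = (a, b) has matrix P = (u uᵀ) / (uᵀ u) = (1/(a² + b²)) · [[a², ab], [ab, b²]].
Here u = (1, 2), so a² + b² = 1 + 4 = 5.
P = (1/5) · [[1, 2], [2, 4]] = [[1/5, 2/5], [2/5, 4/5]].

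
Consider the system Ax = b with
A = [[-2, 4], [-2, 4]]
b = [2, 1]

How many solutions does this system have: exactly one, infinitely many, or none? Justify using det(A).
No solution

det(A) = (-2)*(4) - (4)*(-2) = 0, so A is singular.
The column space of A is span(column 1) = span([-2, -2]).
b = [2, 1] is not a scalar multiple of column 1, so b ∉ column space and the system is inconsistent — no solution.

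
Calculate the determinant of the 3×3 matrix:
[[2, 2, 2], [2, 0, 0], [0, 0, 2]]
-8

Expansion along first row:
det = 2·det([[0,0],[0,2]]) - 2·det([[2,0],[0,2]]) + 2·det([[2,0],[0,0]])
    = 2·(0·2 - 0·0) - 2·(2·2 - 0·0) + 2·(2·0 - 0·0)
    = 2·0 - 2·4 + 2·0
    = 0 + -8 + 0 = -8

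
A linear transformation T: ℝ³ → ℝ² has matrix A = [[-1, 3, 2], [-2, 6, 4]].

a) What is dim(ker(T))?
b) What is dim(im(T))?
dim(ker) = 2, dim(im) = 1

Observe that row 2 = 2 × row 1 (so the rows are linearly dependent).
Thus rank(A) = 1 (only one linearly independent row).
dim(im(T)) = rank(A) = 1.
By the rank-nullity theorem applied to T: ℝ³ → ℝ², rank(A) + nullity(A) = 3 (the domain dimension), so dim(ker(T)) = 3 - 1 = 2.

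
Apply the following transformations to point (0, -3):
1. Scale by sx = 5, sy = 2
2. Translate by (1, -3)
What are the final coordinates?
(1, -9)

Step 1: Scale (0, -3) by (sx, sy) = (5, 2) → (0, -6)
Step 2: Translate by (1, -3) → (1, -9)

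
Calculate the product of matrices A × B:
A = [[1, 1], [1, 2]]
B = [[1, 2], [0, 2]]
[[1, 4], [1, 6]]

Matrix multiplication:
C[0][0] = 1×1 + 1×0 = 1
C[0][1] = 1×2 + 1×2 = 4
C[1][0] = 1×1 + 2×0 = 1
C[1][1] = 1×2 + 2×2 = 6
Result: [[1, 4], [1, 6]]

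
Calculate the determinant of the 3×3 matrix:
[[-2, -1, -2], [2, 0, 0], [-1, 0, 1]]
2

Expansion along first row:
det = -2·det([[0,0],[0,1]]) - -1·det([[2,0],[-1,1]]) + -2·det([[2,0],[-1,0]])
    = -2·(0·1 - 0·0) - -1·(2·1 - 0·-1) + -2·(2·0 - 0·-1)
    = -2·0 - -1·2 + -2·0
    = 0 + 2 + 0 = 2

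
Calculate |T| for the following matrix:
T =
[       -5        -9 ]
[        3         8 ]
det(T) = -13

For a 2×2 matrix [[a, b], [c, d]], det = a*d - b*c.
det(T) = (-5)*(8) - (-9)*(3) = -40 + 27 = -13.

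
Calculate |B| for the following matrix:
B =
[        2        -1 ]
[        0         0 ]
det(B) = 0

For a 2×2 matrix [[a, b], [c, d]], det = a*d - b*c.
det(B) = (2)*(0) - (-1)*(0) = 0 - 0 = 0.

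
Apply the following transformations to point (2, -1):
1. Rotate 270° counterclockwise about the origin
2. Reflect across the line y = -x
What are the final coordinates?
(2, 1)

Step 1: Rotate 270° → (-1, -2)
Step 2: Reflect across the line y = -x → (2, 1)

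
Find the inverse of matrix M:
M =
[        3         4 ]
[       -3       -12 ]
det(M) = -24
M⁻¹ =
[      1/2       1/6 ]
[     -1/8      -1/8 ]

For a 2×2 matrix M = [[a, b], [c, d]] with det(M) ≠ 0, M⁻¹ = (1/det(M)) * [[d, -b], [-c, a]].
det(M) = (3)*(-12) - (4)*(-3) = -36 + 12 = -24.
M⁻¹ = (1/-24) * [[-12, -4], [3, 3]].
Dividing each entry by -24 and reducing:
M⁻¹ =
[      1/2       1/6 ]
[     -1/8      -1/8 ]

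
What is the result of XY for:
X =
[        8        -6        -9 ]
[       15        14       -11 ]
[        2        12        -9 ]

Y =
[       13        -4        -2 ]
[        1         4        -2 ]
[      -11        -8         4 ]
XY =
[      197        16       -40 ]
[      330        84      -102 ]
[      137       112       -64 ]

Matrix multiplication: (XY)[i][j] = sum over k of X[i][k] * Y[k][j].
  (XY)[0][0] = (8)*(13) + (-6)*(1) + (-9)*(-11) = 197
  (XY)[0][1] = (8)*(-4) + (-6)*(4) + (-9)*(-8) = 16
  (XY)[0][2] = (8)*(-2) + (-6)*(-2) + (-9)*(4) = -40
  (XY)[1][0] = (15)*(13) + (14)*(1) + (-11)*(-11) = 330
  (XY)[1][1] = (15)*(-4) + (14)*(4) + (-11)*(-8) = 84
  (XY)[1][2] = (15)*(-2) + (14)*(-2) + (-11)*(4) = -102
  (XY)[2][0] = (2)*(13) + (12)*(1) + (-9)*(-11) = 137
  (XY)[2][1] = (2)*(-4) + (12)*(4) + (-9)*(-8) = 112
  (XY)[2][2] = (2)*(-2) + (12)*(-2) + (-9)*(4) = -64
XY =
[      197        16       -40 ]
[      330        84      -102 ]
[      137       112       -64 ]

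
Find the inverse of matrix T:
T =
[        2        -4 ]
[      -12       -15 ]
det(T) = -78
T⁻¹ =
[     5/26     -2/39 ]
[    -2/13     -1/39 ]

For a 2×2 matrix T = [[a, b], [c, d]] with det(T) ≠ 0, T⁻¹ = (1/det(T)) * [[d, -b], [-c, a]].
det(T) = (2)*(-15) - (-4)*(-12) = -30 - 48 = -78.
T⁻¹ = (1/-78) * [[-15, 4], [12, 2]].
Dividing each entry by -78 and reducing:
T⁻¹ =
[     5/26     -2/39 ]
[    -2/13     -1/39 ]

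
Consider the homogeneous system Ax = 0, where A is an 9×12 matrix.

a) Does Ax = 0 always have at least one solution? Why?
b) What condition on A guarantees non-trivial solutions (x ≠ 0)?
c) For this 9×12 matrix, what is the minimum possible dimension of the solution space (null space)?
a) Yes, x = 0 is always a solution. b) When A has linearly dependent columns (rank < n). c) Minimum nullity = 3.

a) x = 0 satisfies A·0 = 0, so the zero vector is always a solution.
b) Non-trivial solutions exist iff the columns of A are linearly dependent, equivalently rank(A) < n (the number of columns).
c) By rank-nullity, rank(A) + nullity(A) = n = 12. Since A has only 9 rows, rank(A) ≤ 9, so nullity(A) ≥ 12 - 9 = 3.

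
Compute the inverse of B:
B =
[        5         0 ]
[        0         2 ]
det(B) = 10
B⁻¹ =
[      1/5         0 ]
[        0       1/2 ]

For a 2×2 matrix B = [[a, b], [c, d]] with det(B) ≠ 0, B⁻¹ = (1/det(B)) * [[d, -b], [-c, a]].
det(B) = (5)*(2) - (0)*(0) = 10 - 0 = 10.
B⁻¹ = (1/10) * [[2, 0], [0, 5]].
Dividing each entry by 10 and reducing:
B⁻¹ =
[      1/5         0 ]
[        0       1/2 ]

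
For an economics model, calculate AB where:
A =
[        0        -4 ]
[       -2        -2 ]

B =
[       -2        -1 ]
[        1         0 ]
AB =
[       -4         0 ]
[        2         2 ]

Matrix multiplication: (AB)[i][j] = sum over k of A[i][k] * B[k][j].
  (AB)[0][0] = (0)*(-2) + (-4)*(1) = -4
  (AB)[0][1] = (0)*(-1) + (-4)*(0) = 0
  (AB)[1][0] = (-2)*(-2) + (-2)*(1) = 2
  (AB)[1][1] = (-2)*(-1) + (-2)*(0) = 2
AB =
[       -4         0 ]
[        2         2 ]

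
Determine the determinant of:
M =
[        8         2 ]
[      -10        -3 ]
det(M) = -4

For a 2×2 matrix [[a, b], [c, d]], det = a*d - b*c.
det(M) = (8)*(-3) - (2)*(-10) = -24 + 20 = -4.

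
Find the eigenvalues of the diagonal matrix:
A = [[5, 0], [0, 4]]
λ₁ = 5, λ₂ = 4

The characteristic polynomial of A is det(A - λI) = (5 - λ)(4 - λ) = 0.
The roots are λ = 5 and λ = 4, so the eigenvalues are the diagonal entries.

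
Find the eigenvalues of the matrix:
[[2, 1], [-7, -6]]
λ = -5 and λ = 1

Characteristic equation: det(A - λI) = 0
λ² - (trace)λ + (det) = 0
λ² - (-4)λ + (-5) = 0
λ² + 4λ - 5 = 0
Solving: λ = -5, 1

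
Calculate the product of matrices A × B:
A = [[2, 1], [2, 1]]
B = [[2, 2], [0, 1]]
[[4, 5], [4, 5]]

Matrix multiplication:
C[0][0] = 2×2 + 1×0 = 4
C[0][1] = 2×2 + 1×1 = 5
C[1][0] = 2×2 + 1×0 = 4
C[1][1] = 2×2 + 1×1 = 5
Result: [[4, 5], [4, 5]]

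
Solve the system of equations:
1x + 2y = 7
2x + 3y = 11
x = 1, y = 3

Use elimination (row reduction):
Equation 1: 1x + 2y = 7.
Equation 2: 2x + 3y = 11.
Multiply Eq1 by 2 and Eq2 by 1: 2x + 4y = 14;  2x + 3y = 11.
Subtract: (-1)y = -3, so y = 3.
Back-substitute into Eq1: 1x + 2*(3) = 7, so x = 1.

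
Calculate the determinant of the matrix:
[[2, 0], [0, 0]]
0

For a 2×2 matrix [[a, b], [c, d]], det = ad - bc
det = (2)(0) - (0)(0) = 0 - 0 = 0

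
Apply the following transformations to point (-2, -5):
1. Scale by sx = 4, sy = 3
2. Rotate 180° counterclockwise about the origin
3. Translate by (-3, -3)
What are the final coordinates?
(5, 12)

Step 1: Scale → (-8, -15)
Step 2: Rotate 180° → (8, 15)
Step 3: Translate → (5, 12)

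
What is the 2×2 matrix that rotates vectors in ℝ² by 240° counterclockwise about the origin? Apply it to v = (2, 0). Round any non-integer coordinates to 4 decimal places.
R = [[-1/2, √3/2], [-√3/2, -1/2]]; R·v = (-1.0000, -1.7321)

A counterclockwise rotation by angle θ in ℝ² has matrix R(θ) = [[cos θ, -sin θ], [sin θ, cos θ]].
For θ = 240°: cos θ = -1/2, sin θ = -√3/2.
R(240°) = [[-1/2, √3/2], [-√3/2, -1/2]].
R·v = [-1/2·2 + (√3/2)·0, -√3/2·2 + -1/2·0] = (-1.0000, -1.7321).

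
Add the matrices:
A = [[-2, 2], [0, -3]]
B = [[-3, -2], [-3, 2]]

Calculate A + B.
[[-5, 0], [-3, -1]]

Add corresponding elements:
(-2)+(-3)=-5
(2)+(-2)=0
(0)+(-3)=-3
(-3)+(2)=-1
A + B = [[-5, 0], [-3, -1]]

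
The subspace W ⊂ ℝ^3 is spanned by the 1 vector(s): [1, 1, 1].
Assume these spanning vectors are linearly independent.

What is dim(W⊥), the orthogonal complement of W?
dim(W⊥) = 2

For any subspace W of ℝ^n, dim(W) + dim(W⊥) = n (the whole-space dimension).
Here the given 1 vectors are linearly independent, so dim(W) = 1.
Thus dim(W⊥) = n - dim(W) = 3 - 1 = 2.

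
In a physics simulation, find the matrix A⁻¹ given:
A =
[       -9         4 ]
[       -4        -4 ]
det(A) = 52
A⁻¹ =
[    -1/13     -1/13 ]
[     1/13     -9/52 ]

For a 2×2 matrix A = [[a, b], [c, d]] with det(A) ≠ 0, A⁻¹ = (1/det(A)) * [[d, -b], [-c, a]].
det(A) = (-9)*(-4) - (4)*(-4) = 36 + 16 = 52.
A⁻¹ = (1/52) * [[-4, -4], [4, -9]].
Dividing each entry by 52 and reducing:
A⁻¹ =
[    -1/13     -1/13 ]
[     1/13     -9/52 ]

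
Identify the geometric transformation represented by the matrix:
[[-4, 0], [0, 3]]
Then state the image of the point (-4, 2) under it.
non-uniform scaling by (-4, 3); image of (-4, 2) is (16, 6)

This is diagonal with distinct entries, so it scales the x-axis by -4 and the y-axis by 3.
The matrix [[-4, 0], [0, 3]] represents: non-uniform scaling by (-4, 3).
Applying it to (-4, 2): [-4·-4 + 0·2, 0·-4 + 3·2] = (16, 6).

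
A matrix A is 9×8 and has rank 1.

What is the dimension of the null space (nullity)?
7

The rank-nullity theorem for an m×n matrix states:
rank(A) + nullity(A) = n (the number of columns).
Here n = 8 and rank(A) = 1, so nullity(A) = 8 - 1 = 7.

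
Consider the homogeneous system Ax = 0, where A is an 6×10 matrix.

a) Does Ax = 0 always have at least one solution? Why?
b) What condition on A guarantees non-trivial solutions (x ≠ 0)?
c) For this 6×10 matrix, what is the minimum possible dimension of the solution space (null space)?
a) Yes, x = 0 is always a solution. b) When A has linearly dependent columns (rank < n). c) Minimum nullity = 4.

a) x = 0 satisfies A·0 = 0, so the zero vector is always a solution.
b) Non-trivial solutions exist iff the columns of A are linearly dependent, equivalently rank(A) < n (the number of columns).
c) By rank-nullity, rank(A) + nullity(A) = n = 10. Since A has only 6 rows, rank(A) ≤ 6, so nullity(A) ≥ 10 - 6 = 4.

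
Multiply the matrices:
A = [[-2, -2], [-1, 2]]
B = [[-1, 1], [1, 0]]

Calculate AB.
[[0, -2], [3, -1]]

Each entry (i,j) of AB = sum over k of A[i][k]*B[k][j].
(AB)[0][0] = (-2)*(-1) + (-2)*(1) = 0
(AB)[0][1] = (-2)*(1) + (-2)*(0) = -2
(AB)[1][0] = (-1)*(-1) + (2)*(1) = 3
(AB)[1][1] = (-1)*(1) + (2)*(0) = -1
AB = [[0, -2], [3, -1]]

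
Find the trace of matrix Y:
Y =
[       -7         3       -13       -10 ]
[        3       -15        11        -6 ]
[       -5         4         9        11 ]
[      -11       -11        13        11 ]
tr(Y) = -7 - 15 + 9 + 11 = -2

The trace of a square matrix is the sum of its diagonal entries.
Diagonal entries of Y: Y[0][0] = -7, Y[1][1] = -15, Y[2][2] = 9, Y[3][3] = 11.
tr(Y) = -7 - 15 + 9 + 11 = -2.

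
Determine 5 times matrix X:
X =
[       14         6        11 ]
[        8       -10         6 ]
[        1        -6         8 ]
5X =
[       70        30        55 ]
[       40       -50        30 ]
[        5       -30        40 ]

Scalar multiplication is elementwise: (5X)[i][j] = 5 * X[i][j].
  (5X)[0][0] = 5 * (14) = 70
  (5X)[0][1] = 5 * (6) = 30
  (5X)[0][2] = 5 * (11) = 55
  (5X)[1][0] = 5 * (8) = 40
  (5X)[1][1] = 5 * (-10) = -50
  (5X)[1][2] = 5 * (6) = 30
  (5X)[2][0] = 5 * (1) = 5
  (5X)[2][1] = 5 * (-6) = -30
  (5X)[2][2] = 5 * (8) = 40
5X =
[       70        30        55 ]
[       40       -50        30 ]
[        5       -30        40 ]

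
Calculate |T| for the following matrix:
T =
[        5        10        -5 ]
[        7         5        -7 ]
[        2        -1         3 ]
det(T) = -225

Expand along row 0 (cofactor expansion): det(T) = a*(e*i - f*h) - b*(d*i - f*g) + c*(d*h - e*g), where the 3×3 is [[a, b, c], [d, e, f], [g, h, i]].
Minor M_00 = (5)*(3) - (-7)*(-1) = 15 - 7 = 8.
Minor M_01 = (7)*(3) - (-7)*(2) = 21 + 14 = 35.
Minor M_02 = (7)*(-1) - (5)*(2) = -7 - 10 = -17.
det(T) = (5)*(8) - (10)*(35) + (-5)*(-17) = 40 - 350 + 85 = -225.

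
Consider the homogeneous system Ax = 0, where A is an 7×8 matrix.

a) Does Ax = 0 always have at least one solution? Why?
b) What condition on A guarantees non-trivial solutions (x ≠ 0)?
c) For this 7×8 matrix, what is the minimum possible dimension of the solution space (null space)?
a) Yes, x = 0 is always a solution. b) When A has linearly dependent columns (rank < n). c) Minimum nullity = 1.

a) x = 0 satisfies A·0 = 0, so the zero vector is always a solution.
b) Non-trivial solutions exist iff the columns of A are linearly dependent, equivalently rank(A) < n (the number of columns).
c) By rank-nullity, rank(A) + nullity(A) = n = 8. Since A has only 7 rows, rank(A) ≤ 7, so nullity(A) ≥ 8 - 7 = 1.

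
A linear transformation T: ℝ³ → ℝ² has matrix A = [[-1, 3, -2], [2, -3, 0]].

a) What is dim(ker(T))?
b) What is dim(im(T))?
dim(ker) = 1, dim(im) = 2

The two rows are not scalar multiples of one another (no single k satisfies row 2 = k × row 1), so they are linearly independent.
Thus rank(A) = 2.
dim(im(T)) = rank(A) = 2.
By the rank-nullity theorem applied to T: ℝ³ → ℝ², rank(A) + nullity(A) = 3 (the domain dimension), so dim(ker(T)) = 3 - 2 = 1.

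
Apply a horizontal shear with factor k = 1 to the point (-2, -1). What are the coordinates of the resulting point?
(-3, -1)

Shear matrix for horizontal shear with factor k = 1:
[[1, 1], [0, 1]]
Result: (-2, -1) → (-3, -1)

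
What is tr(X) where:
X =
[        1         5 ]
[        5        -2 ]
tr(X) = 1 - 2 = -1

The trace of a square matrix is the sum of its diagonal entries.
Diagonal entries of X: X[0][0] = 1, X[1][1] = -2.
tr(X) = 1 - 2 = -1.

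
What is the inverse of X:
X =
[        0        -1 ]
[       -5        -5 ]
det(X) = -5
X⁻¹ =
[        1      -1/5 ]
[       -1         0 ]

For a 2×2 matrix X = [[a, b], [c, d]] with det(X) ≠ 0, X⁻¹ = (1/det(X)) * [[d, -b], [-c, a]].
det(X) = (0)*(-5) - (-1)*(-5) = 0 - 5 = -5.
X⁻¹ = (1/-5) * [[-5, 1], [5, 0]].
Dividing each entry by -5 and reducing:
X⁻¹ =
[        1      -1/5 ]
[       -1         0 ]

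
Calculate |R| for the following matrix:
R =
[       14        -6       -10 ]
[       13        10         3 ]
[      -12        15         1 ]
det(R) = -3346

Expand along row 0 (cofactor expansion): det(R) = a*(e*i - f*h) - b*(d*i - f*g) + c*(d*h - e*g), where the 3×3 is [[a, b, c], [d, e, f], [g, h, i]].
Minor M_00 = (10)*(1) - (3)*(15) = 10 - 45 = -35.
Minor M_01 = (13)*(1) - (3)*(-12) = 13 + 36 = 49.
Minor M_02 = (13)*(15) - (10)*(-12) = 195 + 120 = 315.
det(R) = (14)*(-35) - (-6)*(49) + (-10)*(315) = -490 + 294 - 3150 = -3346.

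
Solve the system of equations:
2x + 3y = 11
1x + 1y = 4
x = 1, y = 3

Use elimination (row reduction):
Equation 1: 2x + 3y = 11.
Equation 2: 1x + 1y = 4.
Multiply Eq1 by 1 and Eq2 by 2: 2x + 3y = 11;  2x + 2y = 8.
Subtract: (-1)y = -3, so y = 3.
Back-substitute into Eq1: 2x + 3*(3) = 11, so x = 1.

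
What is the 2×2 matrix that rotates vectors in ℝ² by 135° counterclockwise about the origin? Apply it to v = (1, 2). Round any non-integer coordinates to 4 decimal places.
R = [[-√2/2, -√2/2], [√2/2, -√2/2]]; R·v = (-2.1213, -0.7071)

A counterclockwise rotation by angle θ in ℝ² has matrix R(θ) = [[cos θ, -sin θ], [sin θ, cos θ]].
For θ = 135°: cos θ = -√2/2, sin θ = √2/2.
R(135°) = [[-√2/2, -√2/2], [√2/2, -√2/2]].
R·v = [-√2/2·1 + (-√2/2)·2, √2/2·1 + -√2/2·2] = (-2.1213, -0.7071).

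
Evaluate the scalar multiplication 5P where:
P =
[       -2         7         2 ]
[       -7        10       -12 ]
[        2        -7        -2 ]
5P =
[      -10        35        10 ]
[      -35        50       -60 ]
[       10       -35       -10 ]

Scalar multiplication is elementwise: (5P)[i][j] = 5 * P[i][j].
  (5P)[0][0] = 5 * (-2) = -10
  (5P)[0][1] = 5 * (7) = 35
  (5P)[0][2] = 5 * (2) = 10
  (5P)[1][0] = 5 * (-7) = -35
  (5P)[1][1] = 5 * (10) = 50
  (5P)[1][2] = 5 * (-12) = -60
  (5P)[2][0] = 5 * (2) = 10
  (5P)[2][1] = 5 * (-7) = -35
  (5P)[2][2] = 5 * (-2) = -10
5P =
[      -10        35        10 ]
[      -35        50       -60 ]
[       10       -35       -10 ]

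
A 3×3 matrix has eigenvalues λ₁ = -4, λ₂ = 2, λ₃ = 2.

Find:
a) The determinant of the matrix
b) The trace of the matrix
det = -16, trace = 0

Two standard eigenvalue identities:
- det(A) equals the product of the eigenvalues (counted with multiplicity).
- trace(A) equals the sum of the eigenvalues.
det(A) = (-4)*(2)*(2) = -16.
trace(A) = -4 + 2 + 2 = 0.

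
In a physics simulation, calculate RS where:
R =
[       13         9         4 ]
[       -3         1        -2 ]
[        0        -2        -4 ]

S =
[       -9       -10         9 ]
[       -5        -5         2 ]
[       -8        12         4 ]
RS =
[     -194      -127       151 ]
[       38         1       -33 ]
[       42       -38       -20 ]

Matrix multiplication: (RS)[i][j] = sum over k of R[i][k] * S[k][j].
  (RS)[0][0] = (13)*(-9) + (9)*(-5) + (4)*(-8) = -194
  (RS)[0][1] = (13)*(-10) + (9)*(-5) + (4)*(12) = -127
  (RS)[0][2] = (13)*(9) + (9)*(2) + (4)*(4) = 151
  (RS)[1][0] = (-3)*(-9) + (1)*(-5) + (-2)*(-8) = 38
  (RS)[1][1] = (-3)*(-10) + (1)*(-5) + (-2)*(12) = 1
  (RS)[1][2] = (-3)*(9) + (1)*(2) + (-2)*(4) = -33
  (RS)[2][0] = (0)*(-9) + (-2)*(-5) + (-4)*(-8) = 42
  (RS)[2][1] = (0)*(-10) + (-2)*(-5) + (-4)*(12) = -38
  (RS)[2][2] = (0)*(9) + (-2)*(2) + (-4)*(4) = -20
RS =
[     -194      -127       151 ]
[       38         1       -33 ]
[       42       -38       -20 ]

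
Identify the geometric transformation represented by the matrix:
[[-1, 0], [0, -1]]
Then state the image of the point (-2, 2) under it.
rotation by 180° (or reflection through origin); image of (-2, 2) is (2, -2)

This matches the form [[cos θ, -sin θ], [sin θ, cos θ]] of a rotation matrix; reading off cos θ and sin θ gives the angle.
The matrix [[-1, 0], [0, -1]] represents: rotation by 180° (or reflection through origin).
Applying it to (-2, 2): [-1·-2 + 0·2, 0·-2 + -1·2] = (2, -2).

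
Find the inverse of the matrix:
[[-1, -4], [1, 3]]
[[3, 4], [-1, -1]]

For [[a,b],[c,d]], inverse = (1/det)·[[d,-b],[-c,a]]
det = -1·3 - -4·1 = 1
Inverse = (1/1)·[[3, 4], [-1, -1]]
        = [[3, 4], [-1, -1]]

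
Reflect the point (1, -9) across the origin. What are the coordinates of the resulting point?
(-1, 9)

Reflection across origin: (1, -9) → (-1, 9)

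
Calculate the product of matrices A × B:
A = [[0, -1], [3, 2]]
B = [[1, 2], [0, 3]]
[[0, -3], [3, 12]]

Matrix multiplication:
C[0][0] = 0×1 + -1×0 = 0
C[0][1] = 0×2 + -1×3 = -3
C[1][0] = 3×1 + 2×0 = 3
C[1][1] = 3×2 + 2×3 = 12
Result: [[0, -3], [3, 12]]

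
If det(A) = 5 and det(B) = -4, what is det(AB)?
-20

Use the multiplicative property of determinants: det(AB) = det(A)*det(B).
det(AB) = (5)*(-4) = -20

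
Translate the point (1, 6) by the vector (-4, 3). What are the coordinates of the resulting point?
(-3, 9)

Translation by (-4, 3):
x' = 1 + -4 = -3
y' = 6 + 3 = 9
Homogeneous matrix: [[1, 0, -4], [0, 1, 3], [0, 0, 1]]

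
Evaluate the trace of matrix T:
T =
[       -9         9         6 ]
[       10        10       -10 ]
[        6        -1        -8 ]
tr(T) = -9 + 10 - 8 = -7

The trace of a square matrix is the sum of its diagonal entries.
Diagonal entries of T: T[0][0] = -9, T[1][1] = 10, T[2][2] = -8.
tr(T) = -9 + 10 - 8 = -7.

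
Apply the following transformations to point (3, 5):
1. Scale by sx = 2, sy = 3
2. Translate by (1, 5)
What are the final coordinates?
(7, 20)

Step 1: Scale (3, 5) by (sx, sy) = (2, 3) → (6, 15)
Step 2: Translate by (1, 5) → (7, 20)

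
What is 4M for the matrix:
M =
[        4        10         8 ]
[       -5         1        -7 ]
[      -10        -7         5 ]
4M =
[       16        40        32 ]
[      -20         4       -28 ]
[      -40       -28        20 ]

Scalar multiplication is elementwise: (4M)[i][j] = 4 * M[i][j].
  (4M)[0][0] = 4 * (4) = 16
  (4M)[0][1] = 4 * (10) = 40
  (4M)[0][2] = 4 * (8) = 32
  (4M)[1][0] = 4 * (-5) = -20
  (4M)[1][1] = 4 * (1) = 4
  (4M)[1][2] = 4 * (-7) = -28
  (4M)[2][0] = 4 * (-10) = -40
  (4M)[2][1] = 4 * (-7) = -28
  (4M)[2][2] = 4 * (5) = 20
4M =
[       16        40        32 ]
[      -20         4       -28 ]
[      -40       -28        20 ]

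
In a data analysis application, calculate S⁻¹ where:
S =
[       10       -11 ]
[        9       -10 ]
det(S) = -1
S⁻¹ =
[       10       -11 ]
[        9       -10 ]

For a 2×2 matrix S = [[a, b], [c, d]] with det(S) ≠ 0, S⁻¹ = (1/det(S)) * [[d, -b], [-c, a]].
det(S) = (10)*(-10) - (-11)*(9) = -100 + 99 = -1.
S⁻¹ = (1/-1) * [[-10, 11], [-9, 10]].
Dividing each entry by -1 and reducing:
S⁻¹ =
[       10       -11 ]
[        9       -10 ]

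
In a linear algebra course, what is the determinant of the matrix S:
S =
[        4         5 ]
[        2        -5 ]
det(S) = -30

For a 2×2 matrix [[a, b], [c, d]], det = a*d - b*c.
det(S) = (4)*(-5) - (5)*(2) = -20 - 10 = -30.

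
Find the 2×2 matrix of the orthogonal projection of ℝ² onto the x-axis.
[[1, 0], [0, 0]]

The orthogonal projection onto the line spanned by a nonzero vector u = (a, b) has matrix P = (u uᵀ) / (uᵀ u) = (1/(a² + b²)) · [[a², ab], [ab, b²]].
Here u = (1, 0), so a² + b² = 1 + 0 = 1.
P = (1/1) · [[1, 0], [0, 0]] = [[1, 0], [0, 0]].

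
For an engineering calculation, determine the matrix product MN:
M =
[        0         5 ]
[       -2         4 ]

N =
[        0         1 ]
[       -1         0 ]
MN =
[       -5         0 ]
[       -4        -2 ]

Matrix multiplication: (MN)[i][j] = sum over k of M[i][k] * N[k][j].
  (MN)[0][0] = (0)*(0) + (5)*(-1) = -5
  (MN)[0][1] = (0)*(1) + (5)*(0) = 0
  (MN)[1][0] = (-2)*(0) + (4)*(-1) = -4
  (MN)[1][1] = (-2)*(1) + (4)*(0) = -2
MN =
[       -5         0 ]
[       -4        -2 ]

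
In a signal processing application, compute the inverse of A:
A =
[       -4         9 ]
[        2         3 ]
det(A) = -30
A⁻¹ =
[    -1/10      3/10 ]
[     1/15      2/15 ]

For a 2×2 matrix A = [[a, b], [c, d]] with det(A) ≠ 0, A⁻¹ = (1/det(A)) * [[d, -b], [-c, a]].
det(A) = (-4)*(3) - (9)*(2) = -12 - 18 = -30.
A⁻¹ = (1/-30) * [[3, -9], [-2, -4]].
Dividing each entry by -30 and reducing:
A⁻¹ =
[    -1/10      3/10 ]
[     1/15      2/15 ]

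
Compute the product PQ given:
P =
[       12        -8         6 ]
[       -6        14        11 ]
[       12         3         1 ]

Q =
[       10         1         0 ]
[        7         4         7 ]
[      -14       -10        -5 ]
PQ =
[      -20       -80       -86 ]
[     -116       -60        43 ]
[      127        14        16 ]

Matrix multiplication: (PQ)[i][j] = sum over k of P[i][k] * Q[k][j].
  (PQ)[0][0] = (12)*(10) + (-8)*(7) + (6)*(-14) = -20
  (PQ)[0][1] = (12)*(1) + (-8)*(4) + (6)*(-10) = -80
  (PQ)[0][2] = (12)*(0) + (-8)*(7) + (6)*(-5) = -86
  (PQ)[1][0] = (-6)*(10) + (14)*(7) + (11)*(-14) = -116
  (PQ)[1][1] = (-6)*(1) + (14)*(4) + (11)*(-10) = -60
  (PQ)[1][2] = (-6)*(0) + (14)*(7) + (11)*(-5) = 43
  (PQ)[2][0] = (12)*(10) + (3)*(7) + (1)*(-14) = 127
  (PQ)[2][1] = (12)*(1) + (3)*(4) + (1)*(-10) = 14
  (PQ)[2][2] = (12)*(0) + (3)*(7) + (1)*(-5) = 16
PQ =
[      -20       -80       -86 ]
[     -116       -60        43 ]
[      127        14        16 ]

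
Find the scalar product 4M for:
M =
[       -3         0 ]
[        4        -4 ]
4M =
[      -12         0 ]
[       16       -16 ]

Scalar multiplication is elementwise: (4M)[i][j] = 4 * M[i][j].
  (4M)[0][0] = 4 * (-3) = -12
  (4M)[0][1] = 4 * (0) = 0
  (4M)[1][0] = 4 * (4) = 16
  (4M)[1][1] = 4 * (-4) = -16
4M =
[      -12         0 ]
[       16       -16 ]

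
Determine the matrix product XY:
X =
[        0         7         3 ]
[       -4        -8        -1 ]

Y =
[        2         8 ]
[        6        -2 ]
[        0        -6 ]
XY =
[       42       -32 ]
[      -56       -10 ]

Matrix multiplication: (XY)[i][j] = sum over k of X[i][k] * Y[k][j].
  (XY)[0][0] = (0)*(2) + (7)*(6) + (3)*(0) = 42
  (XY)[0][1] = (0)*(8) + (7)*(-2) + (3)*(-6) = -32
  (XY)[1][0] = (-4)*(2) + (-8)*(6) + (-1)*(0) = -56
  (XY)[1][1] = (-4)*(8) + (-8)*(-2) + (-1)*(-6) = -10
XY =
[       42       -32 ]
[      -56       -10 ]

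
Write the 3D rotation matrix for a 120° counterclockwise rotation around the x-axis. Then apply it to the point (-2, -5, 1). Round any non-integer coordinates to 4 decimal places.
R = [[1, 0, 0], [0, -1/2, -√3/2], [0, √3/2, -1/2]]; R·(-2, -5, 1) = (-2.0000, 1.6340, -4.8301)

Rotation matrix for 120° around x-axis:
cos(120°) = -1/2, sin(120°) = √3/2
R = [[1, 0, 0], [0, -1/2, -√3/2], [0, √3/2, -1/2]]
Apply to (-2, -5, 1): R·[-2, -5, 1]ᵀ = (-2.0000, 1.6340, -4.8301)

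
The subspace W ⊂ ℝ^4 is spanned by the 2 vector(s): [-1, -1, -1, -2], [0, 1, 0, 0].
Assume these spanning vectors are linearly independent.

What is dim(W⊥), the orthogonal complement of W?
dim(W⊥) = 2

For any subspace W of ℝ^n, dim(W) + dim(W⊥) = n (the whole-space dimension).
Here the given 2 vectors are linearly independent, so dim(W) = 2.
Thus dim(W⊥) = n - dim(W) = 4 - 2 = 2.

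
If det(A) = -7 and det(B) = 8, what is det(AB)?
-56

Use the multiplicative property of determinants: det(AB) = det(A)*det(B).
det(AB) = (-7)*(8) = -56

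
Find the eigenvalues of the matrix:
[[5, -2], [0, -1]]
λ = -1 and λ = 5

Characteristic equation: det(A - λI) = 0
λ² - (trace)λ + (det) = 0
λ² - (4)λ + (-5) = 0
λ² - 4λ - 5 = 0
Solving: λ = -1, 5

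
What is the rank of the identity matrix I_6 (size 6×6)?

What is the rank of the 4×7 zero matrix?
rank(I_6) = 6, rank(0) = 0

The identity I_6 has 6 columns that are the standard basis vectors e_1, …, e_6. These are linearly independent, so all 6 columns are pivots and rank(I_6) = 6.
The 4×7 zero matrix has every entry zero, so every row is the zero row and there are no pivots; rank(0) = 0.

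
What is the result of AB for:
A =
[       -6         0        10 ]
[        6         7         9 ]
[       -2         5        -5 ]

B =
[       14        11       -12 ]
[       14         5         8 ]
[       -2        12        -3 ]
AB =
[     -104        54        42 ]
[      164       209       -43 ]
[       52       -57        79 ]

Matrix multiplication: (AB)[i][j] = sum over k of A[i][k] * B[k][j].
  (AB)[0][0] = (-6)*(14) + (0)*(14) + (10)*(-2) = -104
  (AB)[0][1] = (-6)*(11) + (0)*(5) + (10)*(12) = 54
  (AB)[0][2] = (-6)*(-12) + (0)*(8) + (10)*(-3) = 42
  (AB)[1][0] = (6)*(14) + (7)*(14) + (9)*(-2) = 164
  (AB)[1][1] = (6)*(11) + (7)*(5) + (9)*(12) = 209
  (AB)[1][2] = (6)*(-12) + (7)*(8) + (9)*(-3) = -43
  (AB)[2][0] = (-2)*(14) + (5)*(14) + (-5)*(-2) = 52
  (AB)[2][1] = (-2)*(11) + (5)*(5) + (-5)*(12) = -57
  (AB)[2][2] = (-2)*(-12) + (5)*(8) + (-5)*(-3) = 79
AB =
[     -104        54        42 ]
[      164       209       -43 ]
[       52       -57        79 ]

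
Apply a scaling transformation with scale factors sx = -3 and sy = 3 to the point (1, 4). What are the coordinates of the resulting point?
(-3, 12)

Scaling matrix:
[[-3, 0], [0, 3]]
Result: (1 × -3, 4 × 3) = (-3, 12)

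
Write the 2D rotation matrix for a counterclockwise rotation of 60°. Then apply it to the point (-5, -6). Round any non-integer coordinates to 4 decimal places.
R = [[1/2, -√3/2], [√3/2, 1/2]]; R·(-5, -6) = (2.6962, -7.3301)

Rotation matrix formula: R(θ) = [[cos θ, -sin θ], [sin θ, cos θ]]
For θ = 60°:
cos(60°) = 1/2
sin(60°) = √3/2
R = [[1/2, -√3/2], [√3/2, 1/2]]
Apply to (-5, -6): [1/2·-5 + (-√3/2)·-6, √3/2·-5 + 1/2·-6] = (2.6962, -7.3301)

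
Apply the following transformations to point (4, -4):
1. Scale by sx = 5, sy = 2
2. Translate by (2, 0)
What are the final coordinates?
(22, -8)

Step 1: Scale (4, -4) by (sx, sy) = (5, 2) → (20, -8)
Step 2: Translate by (2, 0) → (22, -8)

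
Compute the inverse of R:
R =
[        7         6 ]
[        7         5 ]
det(R) = -7
R⁻¹ =
[     -5/7       6/7 ]
[        1        -1 ]

For a 2×2 matrix R = [[a, b], [c, d]] with det(R) ≠ 0, R⁻¹ = (1/det(R)) * [[d, -b], [-c, a]].
det(R) = (7)*(5) - (6)*(7) = 35 - 42 = -7.
R⁻¹ = (1/-7) * [[5, -6], [-7, 7]].
Dividing each entry by -7 and reducing:
R⁻¹ =
[     -5/7       6/7 ]
[        1        -1 ]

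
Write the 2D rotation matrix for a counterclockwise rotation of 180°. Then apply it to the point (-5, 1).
R = [[-1, 0], [0, -1]]; R·(-5, 1) = (5, -1)

Rotation matrix formula: R(θ) = [[cos θ, -sin θ], [sin θ, cos θ]]
For θ = 180°:
cos(180°) = -1
sin(180°) = 0
R = [[-1, 0], [0, -1]]
Apply to (-5, 1): [-1·-5 + (0)·1, 0·-5 + -1·1] = (5, -1)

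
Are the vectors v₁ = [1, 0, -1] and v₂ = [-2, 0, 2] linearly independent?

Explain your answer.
No, linearly dependent (v₂ = -2·v₁)

Check whether there is a scalar k with v₂ = k·v₁.
Comparing components, k = -2 satisfies -2·[1, 0, -1] = [-2, 0, 2].
Since v₂ is a scalar multiple of v₁, the two vectors are linearly dependent.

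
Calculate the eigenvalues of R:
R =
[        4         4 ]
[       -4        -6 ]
λ = -4, 2

Solve det(R - λI) = 0. For a 2×2 matrix the characteristic equation is λ² - (trace)λ + det = 0.
trace(R) = a + d = 4 - 6 = -2.
det(R) = a*d - b*c = (4)*(-6) - (4)*(-4) = -24 + 16 = -8.
Characteristic equation: λ² - (-2)λ + (-8) = 0.
Discriminant = (-2)² - 4*(-8) = 4 + 32 = 36.
λ = (-2 ± √36) / 2 = (-2 ± 6) / 2 = -4, 2.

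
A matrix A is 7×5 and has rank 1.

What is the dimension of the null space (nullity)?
4

The rank-nullity theorem for an m×n matrix states:
rank(A) + nullity(A) = n (the number of columns).
Here n = 5 and rank(A) = 1, so nullity(A) = 5 - 1 = 4.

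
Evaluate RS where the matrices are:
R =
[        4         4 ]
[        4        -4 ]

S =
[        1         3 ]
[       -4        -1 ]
RS =
[      -12         8 ]
[       20        16 ]

Matrix multiplication: (RS)[i][j] = sum over k of R[i][k] * S[k][j].
  (RS)[0][0] = (4)*(1) + (4)*(-4) = -12
  (RS)[0][1] = (4)*(3) + (4)*(-1) = 8
  (RS)[1][0] = (4)*(1) + (-4)*(-4) = 20
  (RS)[1][1] = (4)*(3) + (-4)*(-1) = 16
RS =
[      -12         8 ]
[       20        16 ]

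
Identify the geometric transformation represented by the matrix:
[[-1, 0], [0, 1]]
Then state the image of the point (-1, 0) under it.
reflection across the y-axis; image of (-1, 0) is (1, 0)

This is a symmetric orthogonal matrix with determinant -1, which characterizes a reflection in ℝ².
The matrix [[-1, 0], [0, 1]] represents: reflection across the y-axis.
Applying it to (-1, 0): [-1·-1 + 0·0, 0·-1 + 1·0] = (1, 0).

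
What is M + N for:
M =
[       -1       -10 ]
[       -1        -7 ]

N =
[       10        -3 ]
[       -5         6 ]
M + N =
[        9       -13 ]
[       -6        -1 ]

Matrix addition is elementwise: (M+N)[i][j] = M[i][j] + N[i][j].
  (M+N)[0][0] = (-1) + (10) = 9
  (M+N)[0][1] = (-10) + (-3) = -13
  (M+N)[1][0] = (-1) + (-5) = -6
  (M+N)[1][1] = (-7) + (6) = -1
M + N =
[        9       -13 ]
[       -6        -1 ]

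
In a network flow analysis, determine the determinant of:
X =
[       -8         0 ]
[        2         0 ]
det(X) = 0

For a 2×2 matrix [[a, b], [c, d]], det = a*d - b*c.
det(X) = (-8)*(0) - (0)*(2) = 0 - 0 = 0.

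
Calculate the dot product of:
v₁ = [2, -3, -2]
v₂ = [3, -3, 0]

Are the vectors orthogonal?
15, No

The dot product is the sum of products of corresponding components.
v₁·v₂ = (2)*(3) + (-3)*(-3) + (-2)*(0) = 6 + 9 + 0 = 15.
Two vectors are orthogonal iff their dot product is 0; here the dot product is 15, so the vectors are not orthogonal.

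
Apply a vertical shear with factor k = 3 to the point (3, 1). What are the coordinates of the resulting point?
(3, 10)

Shear matrix for vertical shear with factor k = 3:
[[1, 0], [3, 1]]
Result: (3, 1) → (3, 10)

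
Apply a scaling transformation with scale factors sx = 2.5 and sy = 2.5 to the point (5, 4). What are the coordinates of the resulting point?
(12.5, 10.0)

Scaling matrix:
[[2.50, 0], [0, 2.50]]
Result: (5 × 2.5, 4 × 2.5) = (12.5, 10.0)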